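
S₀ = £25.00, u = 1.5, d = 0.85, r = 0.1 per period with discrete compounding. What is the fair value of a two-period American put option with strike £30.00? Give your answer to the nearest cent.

£5.00

Risk-neutral probability p = (1 + 0.1 − 0.85)/(1.5 − 0.85) = 0.2500/0.6500 = 0.3846
Terminal stock prices: S_uu = 56.25, S_ud = 31.88, S_dd = 18.06
Terminal payoffs (K − S): max(-26.25, 0) = 0, max(-1.875, 0) = 0, max(11.94, 0) = 11.94
Node u (S = 37.5): continuation = 1/1.1·[0.3846·0.0000 + 0.6154·0.0000] = 0.0000; exercise value = 0.0000 ≤ continuation, so V_u = 0.0000
Node d (S = 21.25): continuation = 1/1.1·[0.3846·0.0000 + 0.6154·11.9375] = 6.6783; exercise value = 8.7500 > continuation, so V_d = 8.7500 (exercise)
Node 0 (S = 25): continuation = 1/1.1·[0.3846·0.0000 + 0.6154·8.7500] = 4.8951; exercise value = 5.0000 > continuation, so V_0 = 5.0000 (exercise)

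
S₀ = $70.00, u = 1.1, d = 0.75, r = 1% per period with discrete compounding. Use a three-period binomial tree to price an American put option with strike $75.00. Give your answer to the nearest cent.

Risk-neutral probability p = (1 + 0.01 − 0.75)/(1.1 − 0.75) = 0.2600/0.3500 = 0.7429
Terminal stock prices: S_uuu = 93.17, S_uud = 63.53, S_udd = 43.31, S_ddd = 29.53
Terminal payoffs (K − S): max(-18.17, 0) = 0, max(11.47, 0) = 11.47, max(31.69, 0) = 31.69, max(45.47, 0) = 45.47
Node uu (S = 84.7): continuation = 1/1.01·[0.7429·0.0000 + 0.2571·11.4750] = 2.9215; exercise value = 0.0000 ≤ continuation, so V_uu = 2.9215
Node ud (S = 57.75): continuation = 1/1.01·[0.7429·11.4750 + 0.2571·31.6875] = 16.5074; exercise value = 17.2500 > continuation, so V_ud = 17.2500 (exercise)
Node dd (S = 39.38): continuation = 1/1.01·[0.7429·31.6875 + 0.2571·45.4688] = 34.8824; exercise value = 35.6250 > continuation, so V_dd = 35.6250 (exercise)
Node u (S = 77): continuation = 1/1.01·[0.7429·2.9215 + 0.2571·17.2500] = 6.5406; exercise value = 0.0000 ≤ continuation, so V_u = 6.5406
Node d (S = 52.5): continuation = 1/1.01·[0.7429·17.2500 + 0.2571·35.6250] = 21.7574; exercise value = 22.5000 > continuation, so V_d = 22.5000 (exercise)
Node 0 (S = 70): continuation = 1/1.01·[0.7429·6.5406 + 0.2571·22.5000] = 10.5390; exercise value = 5.0000 ≤ continuation, so V_0 = 10.5390

$10.54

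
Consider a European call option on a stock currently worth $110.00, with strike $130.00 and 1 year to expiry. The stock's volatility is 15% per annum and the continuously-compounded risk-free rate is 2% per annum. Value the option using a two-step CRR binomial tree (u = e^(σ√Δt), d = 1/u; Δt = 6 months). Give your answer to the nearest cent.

$1.59

CRR parameters: u = e^(σ√Δt) = e^(0.15·√0.5) = 1.1119, d = 1/u = 0.8994
Per-period rate: rΔt = 0.02·0.5 = 0.01, so R = e^0.01 = 1.0101
Risk-neutral probability p = (e^0.01 − 0.8994)/(1.1119 − 0.8994) = 0.1107/0.2125 = 0.5208
Terminal stock prices: S_uu = 136, S_ud = 110, S_dd = 88.97
Terminal payoffs (S − K): max(5.994, 0) = 5.994, max(-20, 0) = 0, max(-41.03, 0) = 0
Node u (S = 122.3): V_u = e^(−0.01)·[0.5208·5.9942 + 0.4792·0.0000] = 3.0907
Node d (S = 98.93): V_d = e^(−0.01)·[0.5208·0.0000 + 0.4792·0.0000] = 0.0000
Node 0 (S = 110): V_0 = e^(−0.01)·[0.5208·3.0907 + 0.4792·0.0000] = 1.5936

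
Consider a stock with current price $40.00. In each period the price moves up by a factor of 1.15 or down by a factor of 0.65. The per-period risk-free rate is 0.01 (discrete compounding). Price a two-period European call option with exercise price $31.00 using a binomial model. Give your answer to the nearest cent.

Risk-neutral probability p = (1 + 0.01 − 0.65)/(1.15 − 0.65) = 0.3600/0.5000 = 0.7200
Terminal stock prices: S_uu = 52.9, S_ud = 29.9, S_dd = 16.9
Terminal payoffs (S − K): max(21.9, 0) = 21.9, max(-1.1, 0) = 0, max(-14.1, 0) = 0
Node u (S = 46): V_u = 1/1.01·[0.7200·21.9000 + 0.2800·0.0000] = 15.6119
Node d (S = 26): V_d = 1/1.01·[0.7200·0.0000 + 0.2800·0.0000] = 0.0000
Node 0 (S = 40): V_0 = 1/1.01·[0.7200·15.6119 + 0.2800·0.0000] = 11.1293

$11.13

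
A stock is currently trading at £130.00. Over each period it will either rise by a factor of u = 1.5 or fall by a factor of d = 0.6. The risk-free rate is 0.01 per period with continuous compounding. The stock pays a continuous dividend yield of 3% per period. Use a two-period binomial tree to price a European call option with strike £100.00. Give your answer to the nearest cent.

£41.80

Per-period risk-free factor R = e^0.01 = 1.0101; dividend-adjusted growth = e^(0.01−0.03) = 0.9802.
Risk-neutral probability p = (0.9802 − 0.6)/(1.5 − 0.6) = 0.3802/0.9000 = 0.4224
Terminal stock prices: S_uu = 292.5, S_ud = 117, S_dd = 46.8
Terminal payoffs (S − K): max(192.5, 0) = 192.5, max(17, 0) = 17, max(-53.2, 0) = 0
Node u (S = 195): V_u = e^(−0.01)·[0.4224·192.5000 + 0.5776·17.0000] = 90.2319
Node d (S = 78): V_d = e^(−0.01)·[0.4224·17.0000 + 0.5776·0.0000] = 7.1101
Node 0 (S = 130): V_0 = e^(−0.01)·[0.4224·90.2319 + 0.5776·7.1101] = 41.8042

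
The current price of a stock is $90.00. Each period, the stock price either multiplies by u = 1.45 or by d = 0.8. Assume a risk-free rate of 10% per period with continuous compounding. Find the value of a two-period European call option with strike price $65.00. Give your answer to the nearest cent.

$38.49

Risk-neutral probability p = (e^0.1 − 0.8)/(1.45 − 0.8) = 0.3052/0.6500 = 0.4695
Terminal stock prices: S_uu = 189.2, S_ud = 104.4, S_dd = 57.6
Terminal payoffs (S − K): max(124.2, 0) = 124.2, max(39.4, 0) = 39.4, max(-7.4, 0) = 0
Node u (S = 130.5): V_u = e^(−0.1)·[0.4695·124.2250 + 0.5305·39.4000] = 71.6856
Node d (S = 72): V_d = e^(−0.1)·[0.4695·39.4000 + 0.5305·0.0000] = 16.7377
Node 0 (S = 90): V_0 = e^(−0.1)·[0.4695·71.6856 + 0.5305·16.7377] = 38.4876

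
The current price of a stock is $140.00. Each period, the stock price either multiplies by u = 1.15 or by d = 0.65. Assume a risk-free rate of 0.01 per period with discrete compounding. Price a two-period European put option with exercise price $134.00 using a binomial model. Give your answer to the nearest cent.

$17.35

Risk-neutral probability p = (1 + 0.01 − 0.65)/(1.15 − 0.65) = 0.3600/0.5000 = 0.7200
Terminal stock prices: S_uu = 185.1, S_ud = 104.7, S_dd = 59.15
Terminal payoffs (K − S): max(-51.15, 0) = 0, max(29.35, 0) = 29.35, max(74.85, 0) = 74.85
Node u (S = 161): V_u = 1/1.01·[0.7200·0.0000 + 0.2800·29.3500] = 8.1366
Node d (S = 91): V_d = 1/1.01·[0.7200·29.3500 + 0.2800·74.8500] = 41.6733
Node 0 (S = 140): V_0 = 1/1.01·[0.7200·8.1366 + 0.2800·41.6733] = 17.3534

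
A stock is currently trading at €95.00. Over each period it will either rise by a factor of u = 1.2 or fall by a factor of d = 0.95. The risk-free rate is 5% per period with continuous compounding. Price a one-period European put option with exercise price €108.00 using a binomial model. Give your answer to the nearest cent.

€10.04

Risk-neutral probability p = (e^0.05 − 0.95)/(1.2 − 0.95) = 0.1013/0.2500 = 0.4051
Terminal stock prices: S_u = 114, S_d = 90.25
Terminal payoffs (K − S): max(-6, 0) = 0, max(17.75, 0) = 17.75
Node 0 (S = 95): V_0 = e^(−0.05)·[0.4051·0.0000 + 0.5949·17.7500] = 10.0447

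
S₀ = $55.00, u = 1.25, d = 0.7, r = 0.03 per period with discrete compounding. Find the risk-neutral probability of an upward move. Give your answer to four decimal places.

p = 0.6000

Risk-neutral probability p = (1 + 0.03 − 0.7)/(1.25 − 0.7) = 0.3300/0.5500 = 0.6000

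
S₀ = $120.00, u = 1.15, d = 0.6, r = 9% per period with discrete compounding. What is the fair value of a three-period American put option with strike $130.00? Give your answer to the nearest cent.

$11.99

Risk-neutral probability p = (1 + 0.09 − 0.6)/(1.15 − 0.6) = 0.4900/0.5500 = 0.8909
Terminal stock prices: S_uuu = 182.5, S_uud = 95.22, S_udd = 49.68, S_ddd = 25.92
Terminal payoffs (K − S): max(-52.5, 0) = 0, max(34.78, 0) = 34.78, max(80.32, 0) = 80.32, max(104.1, 0) = 104.1
Node uu (S = 158.7): continuation = 1/1.09·[0.8909·0.0000 + 0.1091·34.7800] = 3.4809; exercise value = 0.0000 ≤ continuation, so V_uu = 3.4809
Node ud (S = 82.8): continuation = 1/1.09·[0.8909·34.7800 + 0.1091·80.3200] = 36.4661; exercise value = 47.2000 > continuation, so V_ud = 47.2000 (exercise)
Node dd (S = 43.2): continuation = 1/1.09·[0.8909·80.3200 + 0.1091·104.0800] = 76.0661; exercise value = 86.8000 > continuation, so V_dd = 86.8000 (exercise)
Node u (S = 138): continuation = 1/1.09·[0.8909·3.4809 + 0.1091·47.2000] = 7.5690; exercise value = 0.0000 ≤ continuation, so V_u = 7.5690
Node d (S = 72): continuation = 1/1.09·[0.8909·47.2000 + 0.1091·86.8000] = 47.2661; exercise value = 58.0000 > continuation, so V_d = 58.0000 (exercise)
Node 0 (S = 120): continuation = 1/1.09·[0.8909·7.5690 + 0.1091·58.0000] = 11.9914; exercise value = 10.0000 ≤ continuation, so V_0 = 11.9914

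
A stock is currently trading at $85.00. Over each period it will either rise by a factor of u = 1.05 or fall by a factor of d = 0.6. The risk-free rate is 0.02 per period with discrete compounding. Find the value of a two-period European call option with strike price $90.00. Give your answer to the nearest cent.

Risk-neutral probability p = (1 + 0.02 − 0.6)/(1.05 − 0.6) = 0.4200/0.4500 = 0.9333
Terminal stock prices: S_uu = 93.71, S_ud = 53.55, S_dd = 30.6
Terminal payoffs (S − K): max(3.713, 0) = 3.713, max(-36.45, 0) = 0, max(-59.4, 0) = 0
Node u (S = 89.25): V_u = 1/1.02·[0.9333·3.7125 + 0.0667·0.0000] = 3.3971
Node d (S = 51): V_d = 1/1.02·[0.9333·0.0000 + 0.0667·0.0000] = 0.0000
Node 0 (S = 85): V_0 = 1/1.02·[0.9333·3.3971 + 0.0667·0.0000] = 3.1084

$3.11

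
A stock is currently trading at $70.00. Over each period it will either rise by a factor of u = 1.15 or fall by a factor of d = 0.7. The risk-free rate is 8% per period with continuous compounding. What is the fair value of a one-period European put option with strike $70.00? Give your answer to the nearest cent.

Risk-neutral probability p = (e^0.08 − 0.7)/(1.15 − 0.7) = 0.3833/0.4500 = 0.8517
Terminal stock prices: S_u = 80.5, S_d = 49
Terminal payoffs (K − S): max(-10.5, 0) = 0, max(21, 0) = 21
Node 0 (S = 70): V_0 = e^(−0.08)·[0.8517·0.0000 + 0.1483·21.0000] = 2.8739

$2.87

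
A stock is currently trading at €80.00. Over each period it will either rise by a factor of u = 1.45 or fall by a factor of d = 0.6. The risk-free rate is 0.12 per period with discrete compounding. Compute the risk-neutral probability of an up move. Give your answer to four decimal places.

Risk-neutral probability p = (1 + 0.12 − 0.6)/(1.45 − 0.6) = 0.5200/0.8500 = 0.6118

p = 0.6118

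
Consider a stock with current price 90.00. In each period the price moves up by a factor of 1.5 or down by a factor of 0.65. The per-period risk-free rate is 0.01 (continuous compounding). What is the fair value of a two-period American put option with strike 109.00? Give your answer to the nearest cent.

33.90

Risk-neutral probability p = (e^0.01 − 0.65)/(1.5 − 0.65) = 0.3601/0.8500 = 0.4236
Terminal stock prices: S_uu = 202.5, S_ud = 87.75, S_dd = 38.03
Terminal payoffs (K − S): max(-93.5, 0) = 0, max(21.25, 0) = 21.25, max(70.97, 0) = 70.97
Node u (S = 135): continuation = e^(−0.01)·[0.4236·0.0000 + 0.5764·21.2500] = 12.1269; exercise value = 0.0000 ≤ continuation, so V_u = 12.1269
Node d (S = 58.5): continuation = e^(−0.01)·[0.4236·21.2500 + 0.5764·70.9750] = 49.4154; exercise value = 50.5000 > continuation, so V_d = 50.5000 (exercise)
Node 0 (S = 90): continuation = e^(−0.01)·[0.4236·12.1269 + 0.5764·50.5000] = 33.9048; exercise value = 19.0000 ≤ continuation, so V_0 = 33.9048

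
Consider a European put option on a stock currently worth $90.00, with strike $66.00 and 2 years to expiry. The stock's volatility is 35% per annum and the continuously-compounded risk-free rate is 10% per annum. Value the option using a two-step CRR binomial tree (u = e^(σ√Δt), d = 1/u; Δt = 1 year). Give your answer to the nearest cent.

$3.37

CRR parameters: u = e^(σ√Δt) = e^(0.35·√1) = 1.4191, d = 1/u = 0.7047
Per-period rate: rΔt = 0.1·1 = 0.1, so R = e^0.1 = 1.1052
Risk-neutral probability p = (e^0.1 − 0.7047)/(1.4191 − 0.7047) = 0.4005/0.7144 = 0.5606
Terminal stock prices: S_uu = 181.2, S_ud = 90, S_dd = 44.69
Terminal payoffs (K − S): max(-115.2, 0) = 0, max(-24, 0) = 0, max(21.31, 0) = 21.31
Node u (S = 127.7): V_u = e^(−0.1)·[0.5606·0.0000 + 0.4394·0.0000] = 0.0000
Node d (S = 63.42): V_d = e^(−0.1)·[0.5606·0.0000 + 0.4394·21.3073] = 8.4714
Node 0 (S = 90): V_0 = e^(−0.1)·[0.5606·0.0000 + 0.4394·8.4714] = 3.3681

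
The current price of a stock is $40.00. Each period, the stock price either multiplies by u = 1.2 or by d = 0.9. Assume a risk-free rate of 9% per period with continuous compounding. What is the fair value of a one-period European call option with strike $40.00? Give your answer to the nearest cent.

Risk-neutral probability p = (e^0.09 − 0.9)/(1.2 − 0.9) = 0.1942/0.3000 = 0.6472
Terminal stock prices: S_u = 48, S_d = 36
Terminal payoffs (S − K): max(8, 0) = 8, max(-4, 0) = 0
Node 0 (S = 40): V_0 = e^(−0.09)·[0.6472·8.0000 + 0.3528·0.0000] = 4.7323

$4.73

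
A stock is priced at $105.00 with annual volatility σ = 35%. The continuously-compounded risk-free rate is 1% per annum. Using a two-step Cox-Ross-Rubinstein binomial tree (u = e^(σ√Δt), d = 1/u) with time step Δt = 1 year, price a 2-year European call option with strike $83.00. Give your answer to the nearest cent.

$33.56

CRR parameters: u = e^(σ√Δt) = e^(0.35·√1) = 1.4191, d = 1/u = 0.7047
Per-period rate: rΔt = 0.01·1 = 0.01, so R = e^0.01 = 1.0101
Risk-neutral probability p = (e^0.01 − 0.7047)/(1.4191 − 0.7047) = 0.3054/0.7144 = 0.4275
Terminal stock prices: S_uu = 211.4, S_ud = 105, S_dd = 52.14
Terminal payoffs (S − K): max(128.4, 0) = 128.4, max(22, 0) = 22, max(-30.86, 0) = 0
Node u (S = 149): V_u = e^(−0.01)·[0.4275·128.4440 + 0.5725·22.0000] = 66.8280
Node d (S = 73.99): V_d = e^(−0.01)·[0.4275·22.0000 + 0.5725·0.0000] = 9.3103
Node 0 (S = 105): V_0 = e^(−0.01)·[0.4275·66.8280 + 0.5725·9.3103] = 33.5590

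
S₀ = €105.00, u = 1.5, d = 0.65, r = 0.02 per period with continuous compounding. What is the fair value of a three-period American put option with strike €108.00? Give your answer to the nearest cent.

Risk-neutral probability p = (e^0.02 − 0.65)/(1.5 − 0.65) = 0.3702/0.8500 = 0.4355
Terminal stock prices: S_uuu = 354.4, S_uud = 153.6, S_udd = 66.54, S_ddd = 28.84
Terminal payoffs (K − S): max(-246.4, 0) = 0, max(-45.56, 0) = 0, max(41.46, 0) = 41.46, max(79.16, 0) = 79.16
Node uu (S = 236.2): continuation = e^(−0.02)·[0.4355·0.0000 + 0.5645·0.0000] = 0.0000; exercise value = 0.0000 ≤ continuation, so V_uu = 0.0000
Node ud (S = 102.4): continuation = e^(−0.02)·[0.4355·0.0000 + 0.5645·41.4562] = 22.9374; exercise value = 5.6250 ≤ continuation, so V_ud = 22.9374
Node dd (S = 44.36): continuation = e^(−0.02)·[0.4355·41.4562 + 0.5645·79.1644] = 61.4990; exercise value = 63.6375 > continuation, so V_dd = 63.6375 (exercise)
Node u (S = 157.5): continuation = e^(−0.02)·[0.4355·0.0000 + 0.5645·22.9374] = 12.6911; exercise value = 0.0000 ≤ continuation, so V_u = 12.6911
Node d (S = 68.25): continuation = e^(−0.02)·[0.4355·22.9374 + 0.5645·63.6375] = 45.0022; exercise value = 39.7500 ≤ continuation, so V_d = 45.0022
Node 0 (S = 105): continuation = e^(−0.02)·[0.4355·12.6911 + 0.5645·45.0022] = 30.3173; exercise value = 3.0000 ≤ continuation, so V_0 = 30.3173

€30.32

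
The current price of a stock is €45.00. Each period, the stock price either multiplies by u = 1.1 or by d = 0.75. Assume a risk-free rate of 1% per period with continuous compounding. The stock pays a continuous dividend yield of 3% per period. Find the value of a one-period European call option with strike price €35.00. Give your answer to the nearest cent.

Per-period risk-free factor R = e^0.01 = 1.0101; dividend-adjusted growth = e^(0.01−0.03) = 0.9802.
Risk-neutral probability p = (0.9802 − 0.75)/(1.1 − 0.75) = 0.2302/0.3500 = 0.6577
Terminal stock prices: S_u = 49.5, S_d = 33.75
Terminal payoffs (S − K): max(14.5, 0) = 14.5, max(-1.25, 0) = 0
Node 0 (S = 45): V_0 = e^(−0.01)·[0.6577·14.5000 + 0.3423·0.0000] = 9.4419

€9.44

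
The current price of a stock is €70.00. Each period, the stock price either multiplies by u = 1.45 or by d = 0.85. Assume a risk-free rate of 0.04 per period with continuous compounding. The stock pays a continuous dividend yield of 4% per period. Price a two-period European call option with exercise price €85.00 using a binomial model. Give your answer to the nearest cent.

€4.03

Per-period risk-free factor R = e^0.04 = 1.0408; dividend-adjusted growth = e^(0.04−0.04) = 1.0000.
Risk-neutral probability p = (1.0000 − 0.85)/(1.45 − 0.85) = 0.1500/0.6000 = 0.2500
Terminal stock prices: S_uu = 147.2, S_ud = 86.27, S_dd = 50.57
Terminal payoffs (S − K): max(62.18, 0) = 62.18, max(1.275, 0) = 1.275, max(-34.43, 0) = 0
Node u (S = 101.5): V_u = e^(−0.04)·[0.2500·62.1750 + 0.7500·1.2750] = 15.8530
Node d (S = 59.5): V_d = e^(−0.04)·[0.2500·1.2750 + 0.7500·0.0000] = 0.3063
Node 0 (S = 70): V_0 = e^(−0.04)·[0.2500·15.8530 + 0.7500·0.3063] = 4.0285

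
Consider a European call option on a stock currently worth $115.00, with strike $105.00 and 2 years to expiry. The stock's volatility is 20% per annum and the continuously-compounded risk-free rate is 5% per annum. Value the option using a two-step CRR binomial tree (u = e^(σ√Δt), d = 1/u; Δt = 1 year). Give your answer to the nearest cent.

CRR parameters: u = e^(σ√Δt) = e^(0.2·√1) = 1.2214, d = 1/u = 0.8187
Per-period rate: rΔt = 0.05·1 = 0.05, so R = e^0.05 = 1.0513
Risk-neutral probability p = (e^0.05 − 0.8187)/(1.2214 − 0.8187) = 0.2325/0.4027 = 0.5775
Terminal stock prices: S_uu = 171.6, S_ud = 115, S_dd = 77.09
Terminal payoffs (S − K): max(66.56, 0) = 66.56, max(10, 0) = 10, max(-27.91, 0) = 0
Node u (S = 140.5): V_u = e^(−0.05)·[0.5775·66.5598 + 0.4225·10.0000] = 40.5822
Node d (S = 94.15): V_d = e^(−0.05)·[0.5775·10.0000 + 0.4225·0.0000] = 5.4933
Node 0 (S = 115): V_0 = e^(−0.05)·[0.5775·40.5822 + 0.4225·5.4933] = 24.5007

$24.50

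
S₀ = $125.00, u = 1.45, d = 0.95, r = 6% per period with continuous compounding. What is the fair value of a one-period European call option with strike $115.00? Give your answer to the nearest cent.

$16.70

Risk-neutral probability p = (e^0.06 − 0.95)/(1.45 − 0.95) = 0.1118/0.5000 = 0.2237
Terminal stock prices: S_u = 181.2, S_d = 118.8
Terminal payoffs (S − K): max(66.25, 0) = 66.25, max(3.75, 0) = 3.75
Node 0 (S = 125): V_0 = e^(−0.06)·[0.2237·66.2500 + 0.7763·3.7500] = 16.6971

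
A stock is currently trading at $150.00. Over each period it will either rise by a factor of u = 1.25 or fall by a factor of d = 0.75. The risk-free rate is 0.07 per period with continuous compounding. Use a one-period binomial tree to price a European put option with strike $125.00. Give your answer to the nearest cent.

Risk-neutral probability p = (e^0.07 − 0.75)/(1.25 − 0.75) = 0.3225/0.5000 = 0.6450
Terminal stock prices: S_u = 187.5, S_d = 112.5
Terminal payoffs (K − S): max(-62.5, 0) = 0, max(12.5, 0) = 12.5
Node 0 (S = 150): V_0 = e^(−0.07)·[0.6450·0.0000 + 0.3550·12.5000] = 4.1373

$4.14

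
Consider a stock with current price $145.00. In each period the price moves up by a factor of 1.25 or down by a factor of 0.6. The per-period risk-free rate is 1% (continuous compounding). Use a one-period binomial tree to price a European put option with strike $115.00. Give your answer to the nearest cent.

$10.23

Risk-neutral probability p = (e^0.01 − 0.6)/(1.25 − 0.6) = 0.4101/0.6500 = 0.6308
Terminal stock prices: S_u = 181.2, S_d = 87
Terminal payoffs (K − S): max(-66.25, 0) = 0, max(28, 0) = 28
Node 0 (S = 145): V_0 = e^(−0.01)·[0.6308·0.0000 + 0.3692·28.0000] = 10.2335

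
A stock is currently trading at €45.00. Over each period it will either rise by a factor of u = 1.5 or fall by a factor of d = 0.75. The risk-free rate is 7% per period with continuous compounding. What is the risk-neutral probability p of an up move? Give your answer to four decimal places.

p = 0.4300

Risk-neutral probability p = (e^0.07 − 0.75)/(1.5 − 0.75) = 0.3225/0.7500 = 0.4300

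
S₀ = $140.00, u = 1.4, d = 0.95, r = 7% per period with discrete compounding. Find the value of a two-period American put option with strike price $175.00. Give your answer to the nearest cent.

$35.00

Risk-neutral probability p = (1 + 0.07 − 0.95)/(1.4 − 0.95) = 0.1200/0.4500 = 0.2667
Terminal stock prices: S_uu = 274.4, S_ud = 186.2, S_dd = 126.3
Terminal payoffs (K − S): max(-99.4, 0) = 0, max(-11.2, 0) = 0, max(48.65, 0) = 48.65
Node u (S = 196): continuation = 1/1.07·[0.2667·0.0000 + 0.7333·0.0000] = 0.0000; exercise value = 0.0000 ≤ continuation, so V_u = 0.0000
Node d (S = 133): continuation = 1/1.07·[0.2667·0.0000 + 0.7333·48.6500] = 33.3427; exercise value = 42.0000 > continuation, so V_d = 42.0000 (exercise)
Node 0 (S = 140): continuation = 1/1.07·[0.2667·0.0000 + 0.7333·42.0000] = 28.7850; exercise value = 35.0000 > continuation, so V_0 = 35.0000 (exercise)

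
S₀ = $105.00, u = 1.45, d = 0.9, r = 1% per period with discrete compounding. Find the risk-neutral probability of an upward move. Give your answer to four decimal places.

Risk-neutral probability p = (1 + 0.01 − 0.9)/(1.45 − 0.9) = 0.1100/0.5500 = 0.2000

p = 0.2000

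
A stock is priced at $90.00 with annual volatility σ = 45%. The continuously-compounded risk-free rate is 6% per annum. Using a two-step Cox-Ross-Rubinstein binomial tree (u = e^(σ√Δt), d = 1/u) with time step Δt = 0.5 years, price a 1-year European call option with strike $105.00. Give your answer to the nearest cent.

CRR parameters: u = e^(σ√Δt) = e^(0.45·√0.5) = 1.3746, d = 1/u = 0.7275
Per-period rate: rΔt = 0.06·0.5 = 0.03, so R = e^0.03 = 1.0305
Risk-neutral probability p = (e^0.03 − 0.7275)/(1.3746 − 0.7275) = 0.3030/0.6472 = 0.4682
Terminal stock prices: S_uu = 170.1, S_ud = 90, S_dd = 47.63
Terminal payoffs (S − K): max(65.07, 0) = 65.07, max(-15, 0) = 0, max(-57.37, 0) = 0
Node u (S = 123.7): V_u = e^(−0.03)·[0.4682·65.0693 + 0.5318·0.0000] = 29.5632
Node d (S = 65.47): V_d = e^(−0.03)·[0.4682·0.0000 + 0.5318·0.0000] = 0.0000
Node 0 (S = 90): V_0 = e^(−0.03)·[0.4682·29.5632 + 0.5318·0.0000] = 13.4316

$13.43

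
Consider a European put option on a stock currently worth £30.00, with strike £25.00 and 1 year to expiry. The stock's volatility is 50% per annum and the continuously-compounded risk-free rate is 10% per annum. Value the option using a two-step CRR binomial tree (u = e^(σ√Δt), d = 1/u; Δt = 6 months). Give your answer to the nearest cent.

£2.46

CRR parameters: u = e^(σ√Δt) = e^(0.5·√0.5) = 1.4241, d = 1/u = 0.7022
Per-period rate: rΔt = 0.1·0.5 = 0.05, so R = e^0.05 = 1.0513
Risk-neutral probability p = (e^0.05 − 0.7022)/(1.4241 − 0.7022) = 0.3491/0.7219 = 0.4835
Terminal stock prices: S_uu = 60.84, S_ud = 30, S_dd = 14.79
Terminal payoffs (K − S): max(-35.84, 0) = 0, max(-5, 0) = 0, max(10.21, 0) = 10.21
Node u (S = 42.72): V_u = e^(−0.05)·[0.4835·0.0000 + 0.5165·0.0000] = 0.0000
Node d (S = 21.07): V_d = e^(−0.05)·[0.4835·0.0000 + 0.5165·10.2079] = 5.0149
Node 0 (S = 30): V_0 = e^(−0.05)·[0.4835·0.0000 + 0.5165·5.0149] = 2.4637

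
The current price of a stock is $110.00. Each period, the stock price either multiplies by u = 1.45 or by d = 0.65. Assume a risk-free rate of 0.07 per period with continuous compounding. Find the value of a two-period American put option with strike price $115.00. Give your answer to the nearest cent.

$21.59

Risk-neutral probability p = (e^0.07 − 0.65)/(1.45 − 0.65) = 0.4225/0.8000 = 0.5281
Terminal stock prices: S_uu = 231.3, S_ud = 103.7, S_dd = 46.48
Terminal payoffs (K − S): max(-116.3, 0) = 0, max(11.33, 0) = 11.33, max(68.53, 0) = 68.53
Node u (S = 159.5): continuation = e^(−0.07)·[0.5281·0.0000 + 0.4719·11.3250] = 4.9826; exercise value = 0.0000 ≤ continuation, so V_u = 4.9826
Node d (S = 71.5): continuation = e^(−0.07)·[0.5281·11.3250 + 0.4719·68.5250] = 35.7253; exercise value = 43.5000 > continuation, so V_d = 43.5000 (exercise)
Node 0 (S = 110): continuation = e^(−0.07)·[0.5281·4.9826 + 0.4719·43.5000] = 21.5920; exercise value = 5.0000 ≤ continuation, so V_0 = 21.5920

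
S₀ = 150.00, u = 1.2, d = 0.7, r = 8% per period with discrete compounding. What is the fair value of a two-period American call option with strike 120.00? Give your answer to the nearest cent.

49.42

Risk-neutral probability p = (1 + 0.08 − 0.7)/(1.2 − 0.7) = 0.3800/0.5000 = 0.7600
Terminal stock prices: S_uu = 216, S_ud = 126, S_dd = 73.5
Terminal payoffs (S − K): max(96, 0) = 96, max(6, 0) = 6, max(-46.5, 0) = 0
Node u (S = 180): continuation = 1/1.08·[0.7600·96.0000 + 0.2400·6.0000] = 68.8889; exercise value = 60.0000 ≤ continuation, so V_u = 68.8889
Node d (S = 105): continuation = 1/1.08·[0.7600·6.0000 + 0.2400·0.0000] = 4.2222; exercise value = 0.0000 ≤ continuation, so V_d = 4.2222
Node 0 (S = 150): continuation = 1/1.08·[0.7600·68.8889 + 0.2400·4.2222] = 49.4156; exercise value = 30.0000 ≤ continuation, so V_0 = 49.4156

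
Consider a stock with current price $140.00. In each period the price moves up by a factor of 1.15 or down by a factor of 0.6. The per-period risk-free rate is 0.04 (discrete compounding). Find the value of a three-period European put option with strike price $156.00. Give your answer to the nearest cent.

Risk-neutral probability p = (1 + 0.04 − 0.6)/(1.15 − 0.6) = 0.4400/0.5500 = 0.8000
Terminal stock prices: S_uuu = 212.9, S_uud = 111.1, S_udd = 57.96, S_ddd = 30.24
Terminal payoffs (K − S): max(-56.92, 0) = 0, max(44.91, 0) = 44.91, max(98.04, 0) = 98.04, max(125.8, 0) = 125.8
Node uu (S = 185.1): V_uu = 1/1.04·[0.8000·0.0000 + 0.2000·44.9100] = 8.6365
Node ud (S = 96.6): V_ud = 1/1.04·[0.8000·44.9100 + 0.2000·98.0400] = 53.4000
Node dd (S = 50.4): V_dd = 1/1.04·[0.8000·98.0400 + 0.2000·125.7600] = 99.6000
Node u (S = 161): V_u = 1/1.04·[0.8000·8.6365 + 0.2000·53.4000] = 16.9127
Node d (S = 84): V_d = 1/1.04·[0.8000·53.4000 + 0.2000·99.6000] = 60.2308
Node 0 (S = 140): V_0 = 1/1.04·[0.8000·16.9127 + 0.2000·60.2308] = 24.5926

$24.59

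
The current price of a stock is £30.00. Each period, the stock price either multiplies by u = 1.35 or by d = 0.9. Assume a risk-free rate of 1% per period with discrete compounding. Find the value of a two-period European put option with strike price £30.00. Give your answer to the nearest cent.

£3.19

Risk-neutral probability p = (1 + 0.01 − 0.9)/(1.35 − 0.9) = 0.1100/0.4500 = 0.2444
Terminal stock prices: S_uu = 54.68, S_ud = 36.45, S_dd = 24.3
Terminal payoffs (K − S): max(-24.68, 0) = 0, max(-6.45, 0) = 0, max(5.7, 0) = 5.7
Node u (S = 40.5): V_u = 1/1.01·[0.2444·0.0000 + 0.7556·0.0000] = 0.0000
Node d (S = 27): V_d = 1/1.01·[0.2444·0.0000 + 0.7556·5.7000] = 4.2640
Node 0 (S = 30): V_0 = 1/1.01·[0.2444·0.0000 + 0.7556·4.2640] = 3.1898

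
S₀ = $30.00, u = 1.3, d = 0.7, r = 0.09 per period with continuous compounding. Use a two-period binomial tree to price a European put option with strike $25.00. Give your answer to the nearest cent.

$1.01

Risk-neutral probability p = (e^0.09 − 0.7)/(1.3 − 0.7) = 0.3942/0.6000 = 0.6570
Terminal stock prices: S_uu = 50.7, S_ud = 27.3, S_dd = 14.7
Terminal payoffs (K − S): max(-25.7, 0) = 0, max(-2.3, 0) = 0, max(10.3, 0) = 10.3
Node u (S = 39): V_u = e^(−0.09)·[0.6570·0.0000 + 0.3430·0.0000] = 0.0000
Node d (S = 21): V_d = e^(−0.09)·[0.6570·0.0000 + 0.3430·10.3000] = 3.2292
Node 0 (S = 30): V_0 = e^(−0.09)·[0.6570·0.0000 + 0.3430·3.2292] = 1.0124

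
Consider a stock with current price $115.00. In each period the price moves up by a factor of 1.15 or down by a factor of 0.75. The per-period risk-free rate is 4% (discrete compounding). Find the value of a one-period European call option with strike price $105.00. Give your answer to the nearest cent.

$19.00

Risk-neutral probability p = (1 + 0.04 − 0.75)/(1.15 − 0.75) = 0.2900/0.4000 = 0.7250
Terminal stock prices: S_u = 132.2, S_d = 86.25
Terminal payoffs (S − K): max(27.25, 0) = 27.25, max(-18.75, 0) = 0
Node 0 (S = 115): V_0 = 1/1.04·[0.7250·27.2500 + 0.2750·0.0000] = 18.9964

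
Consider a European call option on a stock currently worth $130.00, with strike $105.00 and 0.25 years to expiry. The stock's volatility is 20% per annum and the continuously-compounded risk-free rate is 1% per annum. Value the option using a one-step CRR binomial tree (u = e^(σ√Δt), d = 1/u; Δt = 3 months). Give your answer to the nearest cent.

CRR parameters: u = e^(σ√Δt) = e^(0.2·√0.25) = 1.1052, d = 1/u = 0.9048
Per-period rate: rΔt = 0.01·0.25 = 0.0025, so R = e^0.0025 = 1.0025
Risk-neutral probability p = (e^0.0025 − 0.9048)/(1.1052 − 0.9048) = 0.0977/0.2003 = 0.4875
Terminal stock prices: S_u = 143.7, S_d = 117.6
Terminal payoffs (S − K): max(38.67, 0) = 38.67, max(12.63, 0) = 12.63
Node 0 (S = 130): V_0 = e^(−0.0025)·[0.4875·38.6722 + 0.5125·12.6289] = 25.2622

$25.26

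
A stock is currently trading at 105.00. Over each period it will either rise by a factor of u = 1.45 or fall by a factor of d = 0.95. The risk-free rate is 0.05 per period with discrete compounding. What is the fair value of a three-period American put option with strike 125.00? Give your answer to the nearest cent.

20.00

Risk-neutral probability p = (1 + 0.05 − 0.95)/(1.45 − 0.95) = 0.1000/0.5000 = 0.2000
Terminal stock prices: S_uuu = 320.1, S_uud = 209.7, S_udd = 137.4, S_ddd = 90.02
Terminal payoffs (K − S): max(-195.1, 0) = 0, max(-84.72, 0) = 0, max(-12.41, 0) = 0, max(34.98, 0) = 34.98
Node uu (S = 220.8): continuation = 1/1.05·[0.2000·0.0000 + 0.8000·0.0000] = 0.0000; exercise value = 0.0000 ≤ continuation, so V_uu = 0.0000
Node ud (S = 144.6): continuation = 1/1.05·[0.2000·0.0000 + 0.8000·0.0000] = 0.0000; exercise value = 0.0000 ≤ continuation, so V_ud = 0.0000
Node dd (S = 94.76): continuation = 1/1.05·[0.2000·0.0000 + 0.8000·34.9756] = 26.6481; exercise value = 30.2375 > continuation, so V_dd = 30.2375 (exercise)
Node u (S = 152.2): continuation = 1/1.05·[0.2000·0.0000 + 0.8000·0.0000] = 0.0000; exercise value = 0.0000 ≤ continuation, so V_u = 0.0000
Node d (S = 99.75): continuation = 1/1.05·[0.2000·0.0000 + 0.8000·30.2375] = 23.0381; exercise value = 25.2500 > continuation, so V_d = 25.2500 (exercise)
Node 0 (S = 105): continuation = 1/1.05·[0.2000·0.0000 + 0.8000·25.2500] = 19.2381; exercise value = 20.0000 > continuation, so V_0 = 20.0000 (exercise)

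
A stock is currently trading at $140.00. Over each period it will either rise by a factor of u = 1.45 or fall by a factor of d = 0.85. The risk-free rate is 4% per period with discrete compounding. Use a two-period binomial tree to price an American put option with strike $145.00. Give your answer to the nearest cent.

$18.93

Risk-neutral probability p = (1 + 0.04 − 0.85)/(1.45 − 0.85) = 0.1900/0.6000 = 0.3167
Terminal stock prices: S_uu = 294.4, S_ud = 172.5, S_dd = 101.1
Terminal payoffs (K − S): max(-149.4, 0) = 0, max(-27.55, 0) = 0, max(43.85, 0) = 43.85
Node u (S = 203): continuation = 1/1.04·[0.3167·0.0000 + 0.6833·0.0000] = 0.0000; exercise value = 0.0000 ≤ continuation, so V_u = 0.0000
Node d (S = 119): continuation = 1/1.04·[0.3167·0.0000 + 0.6833·43.8500] = 28.8117; exercise value = 26.0000 ≤ continuation, so V_d = 28.8117
Node 0 (S = 140): continuation = 1/1.04·[0.3167·0.0000 + 0.6833·28.8117] = 18.9308; exercise value = 5.0000 ≤ continuation, so V_0 = 18.9308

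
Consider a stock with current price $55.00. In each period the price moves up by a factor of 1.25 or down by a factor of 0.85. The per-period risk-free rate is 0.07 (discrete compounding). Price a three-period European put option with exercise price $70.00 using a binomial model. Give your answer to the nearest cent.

Risk-neutral probability p = (1 + 0.07 − 0.85)/(1.25 − 0.85) = 0.2200/0.4000 = 0.5500
Terminal stock prices: S_uuu = 107.4, S_uud = 73.05, S_udd = 49.67, S_ddd = 33.78
Terminal payoffs (K − S): max(-37.42, 0) = 0, max(-3.047, 0) = 0, max(20.33, 0) = 20.33, max(36.22, 0) = 36.22
Node uu (S = 85.94): V_uu = 1/1.07·[0.5500·0.0000 + 0.4500·0.0000] = 0.0000
Node ud (S = 58.44): V_ud = 1/1.07·[0.5500·0.0000 + 0.4500·20.3281] = 8.5492
Node dd (S = 39.74): V_dd = 1/1.07·[0.5500·20.3281 + 0.4500·36.2231] = 25.6831
Node u (S = 68.75): V_u = 1/1.07·[0.5500·0.0000 + 0.4500·8.5492] = 3.5955
Node d (S = 46.75): V_d = 1/1.07·[0.5500·8.5492 + 0.4500·25.6831] = 15.1957
Node 0 (S = 55): V_0 = 1/1.07·[0.5500·3.5955 + 0.4500·15.1957] = 8.2389

$8.24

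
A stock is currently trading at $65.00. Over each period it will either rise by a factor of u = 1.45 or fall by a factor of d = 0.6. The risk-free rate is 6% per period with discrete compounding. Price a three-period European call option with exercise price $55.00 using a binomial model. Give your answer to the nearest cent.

Risk-neutral probability p = (1 + 0.06 − 0.6)/(1.45 − 0.6) = 0.4600/0.8500 = 0.5412
Terminal stock prices: S_uuu = 198.2, S_uud = 82, S_udd = 33.93, S_ddd = 14.04
Terminal payoffs (S − K): max(143.2, 0) = 143.2, max(27, 0) = 27, max(-21.07, 0) = 0, max(-40.96, 0) = 0
Node uu (S = 136.7): V_uu = 1/1.06·[0.5412·143.1606 + 0.4588·26.9975] = 84.7757
Node ud (S = 56.55): V_ud = 1/1.06·[0.5412·26.9975 + 0.4588·0.0000] = 13.7834
Node dd (S = 23.4): V_dd = 1/1.06·[0.5412·0.0000 + 0.4588·0.0000] = 0.0000
Node u (S = 94.25): V_u = 1/1.06·[0.5412·84.7757 + 0.4588·13.7834] = 49.2479
Node d (S = 39): V_d = 1/1.06·[0.5412·13.7834 + 0.4588·0.0000] = 7.0370
Node 0 (S = 65): V_0 = 1/1.06·[0.5412·49.2479 + 0.4588·7.0370] = 28.1892

$28.19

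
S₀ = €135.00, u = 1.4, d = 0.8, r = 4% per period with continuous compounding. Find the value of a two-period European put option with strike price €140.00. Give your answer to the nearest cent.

Risk-neutral probability p = (e^0.04 − 0.8)/(1.4 − 0.8) = 0.2408/0.6000 = 0.4014
Terminal stock prices: S_uu = 264.6, S_ud = 151.2, S_dd = 86.4
Terminal payoffs (K − S): max(-124.6, 0) = 0, max(-11.2, 0) = 0, max(53.6, 0) = 53.6
Node u (S = 189): V_u = e^(−0.04)·[0.4014·0.0000 + 0.5986·0.0000] = 0.0000
Node d (S = 108): V_d = e^(−0.04)·[0.4014·0.0000 + 0.5986·53.6000] = 30.8294
Node 0 (S = 135): V_0 = e^(−0.04)·[0.4014·0.0000 + 0.5986·30.8294] = 17.7323

€17.73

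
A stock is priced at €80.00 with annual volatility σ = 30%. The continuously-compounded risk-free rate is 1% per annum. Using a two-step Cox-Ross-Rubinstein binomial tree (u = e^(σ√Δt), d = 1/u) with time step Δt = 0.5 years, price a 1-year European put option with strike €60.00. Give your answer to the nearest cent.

€2.22

CRR parameters: u = e^(σ√Δt) = e^(0.3·√0.5) = 1.2363, d = 1/u = 0.8089
Per-period rate: rΔt = 0.01·0.5 = 0.005, so R = e^0.005 = 1.0050
Risk-neutral probability p = (e^0.005 − 0.8089)/(1.2363 − 0.8089) = 0.1962/0.4275 = 0.4589
Terminal stock prices: S_uu = 122.3, S_ud = 80, S_dd = 52.34
Terminal payoffs (K − S): max(-62.28, 0) = 0, max(-20, 0) = 0, max(7.66, 0) = 7.66
Node u (S = 98.9): V_u = e^(−0.005)·[0.4589·0.0000 + 0.5411·0.0000] = 0.0000
Node d (S = 64.71): V_d = e^(−0.005)·[0.4589·0.0000 + 0.5411·7.6599] = 4.1242
Node 0 (S = 80): V_0 = e^(−0.005)·[0.4589·0.0000 + 0.5411·4.1242] = 2.2205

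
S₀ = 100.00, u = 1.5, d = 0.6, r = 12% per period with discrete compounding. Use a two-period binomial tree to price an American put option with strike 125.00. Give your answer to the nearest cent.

31.31

Risk-neutral probability p = (1 + 0.12 − 0.6)/(1.5 − 0.6) = 0.5200/0.9000 = 0.5778
Terminal stock prices: S_uu = 225, S_ud = 90, S_dd = 36
Terminal payoffs (K − S): max(-100, 0) = 0, max(35, 0) = 35, max(89, 0) = 89
Node u (S = 150): continuation = 1/1.12·[0.5778·0.0000 + 0.4222·35.0000] = 13.1944; exercise value = 0.0000 ≤ continuation, so V_u = 13.1944
Node d (S = 60): continuation = 1/1.12·[0.5778·35.0000 + 0.4222·89.0000] = 51.6071; exercise value = 65.0000 > continuation, so V_d = 65.0000 (exercise)
Node 0 (S = 100): continuation = 1/1.12·[0.5778·13.1944 + 0.4222·65.0000] = 31.3106; exercise value = 25.0000 ≤ continuation, so V_0 = 31.3106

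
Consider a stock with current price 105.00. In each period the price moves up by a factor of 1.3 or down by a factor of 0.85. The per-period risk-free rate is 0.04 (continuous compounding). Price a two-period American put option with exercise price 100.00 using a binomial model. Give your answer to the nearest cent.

7.39

Risk-neutral probability p = (e^0.04 − 0.85)/(1.3 − 0.85) = 0.1908/0.4500 = 0.4240
Terminal stock prices: S_uu = 177.5, S_ud = 116, S_dd = 75.86
Terminal payoffs (K − S): max(-77.45, 0) = 0, max(-16.02, 0) = 0, max(24.14, 0) = 24.14
Node u (S = 136.5): continuation = e^(−0.04)·[0.4240·0.0000 + 0.5760·0.0000] = 0.0000; exercise value = 0.0000 ≤ continuation, so V_u = 0.0000
Node d (S = 89.25): continuation = e^(−0.04)·[0.4240·0.0000 + 0.5760·24.1375] = 13.3575; exercise value = 10.7500 ≤ continuation, so V_d = 13.3575
Node 0 (S = 105): continuation = e^(−0.04)·[0.4240·0.0000 + 0.5760·13.3575] = 7.3919; exercise value = 0.0000 ≤ continuation, so V_0 = 7.3919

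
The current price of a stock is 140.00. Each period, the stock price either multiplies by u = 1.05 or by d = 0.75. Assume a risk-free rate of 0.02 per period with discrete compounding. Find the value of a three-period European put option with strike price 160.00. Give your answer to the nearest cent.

12.19

Risk-neutral probability p = (1 + 0.02 − 0.75)/(1.05 − 0.75) = 0.2700/0.3000 = 0.9000
Terminal stock prices: S_uuu = 162.1, S_uud = 115.8, S_udd = 82.69, S_ddd = 59.06
Terminal payoffs (K − S): max(-2.068, 0) = 0, max(44.24, 0) = 44.24, max(77.31, 0) = 77.31, max(100.9, 0) = 100.9
Node uu (S = 154.3): V_uu = 1/1.02·[0.9000·0.0000 + 0.1000·44.2375] = 4.3370
Node ud (S = 110.2): V_ud = 1/1.02·[0.9000·44.2375 + 0.1000·77.3125] = 46.6127
Node dd (S = 78.75): V_dd = 1/1.02·[0.9000·77.3125 + 0.1000·100.9375] = 78.1127
Node u (S = 147): V_u = 1/1.02·[0.9000·4.3370 + 0.1000·46.6127] = 8.3967
Node d (S = 105): V_d = 1/1.02·[0.9000·46.6127 + 0.1000·78.1127] = 48.7870
Node 0 (S = 140): V_0 = 1/1.02·[0.9000·8.3967 + 0.1000·48.7870] = 12.1918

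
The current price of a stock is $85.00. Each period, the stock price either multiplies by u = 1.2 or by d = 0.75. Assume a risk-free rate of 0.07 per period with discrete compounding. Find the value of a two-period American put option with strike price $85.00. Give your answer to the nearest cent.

$7.26

Risk-neutral probability p = (1 + 0.07 − 0.75)/(1.2 − 0.75) = 0.3200/0.4500 = 0.7111
Terminal stock prices: S_uu = 122.4, S_ud = 76.5, S_dd = 47.81
Terminal payoffs (K − S): max(-37.4, 0) = 0, max(8.5, 0) = 8.5, max(37.19, 0) = 37.19
Node u (S = 102): continuation = 1/1.07·[0.7111·0.0000 + 0.2889·8.5000] = 2.2949; exercise value = 0.0000 ≤ continuation, so V_u = 2.2949
Node d (S = 63.75): continuation = 1/1.07·[0.7111·8.5000 + 0.2889·37.1875] = 15.6893; exercise value = 21.2500 > continuation, so V_d = 21.2500 (exercise)
Node 0 (S = 85): continuation = 1/1.07·[0.7111·2.2949 + 0.2889·21.2500] = 7.2625; exercise value = 0.0000 ≤ continuation, so V_0 = 7.2625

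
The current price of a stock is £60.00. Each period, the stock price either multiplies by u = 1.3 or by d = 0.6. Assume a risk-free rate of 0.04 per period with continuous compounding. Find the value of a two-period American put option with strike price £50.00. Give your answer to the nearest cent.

£5.67

Risk-neutral probability p = (e^0.04 − 0.6)/(1.3 − 0.6) = 0.4408/0.7000 = 0.6297
Terminal stock prices: S_uu = 101.4, S_ud = 46.8, S_dd = 21.6
Terminal payoffs (K − S): max(-51.4, 0) = 0, max(3.2, 0) = 3.2, max(28.4, 0) = 28.4
Node u (S = 78): continuation = e^(−0.04)·[0.6297·0.0000 + 0.3703·3.2000] = 1.1384; exercise value = 0.0000 ≤ continuation, so V_u = 1.1384
Node d (S = 36): continuation = e^(−0.04)·[0.6297·3.2000 + 0.3703·28.4000] = 12.0395; exercise value = 14.0000 > continuation, so V_d = 14.0000 (exercise)
Node 0 (S = 60): continuation = e^(−0.04)·[0.6297·1.1384 + 0.3703·14.0000] = 5.6693; exercise value = 0.0000 ≤ continuation, so V_0 = 5.6693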